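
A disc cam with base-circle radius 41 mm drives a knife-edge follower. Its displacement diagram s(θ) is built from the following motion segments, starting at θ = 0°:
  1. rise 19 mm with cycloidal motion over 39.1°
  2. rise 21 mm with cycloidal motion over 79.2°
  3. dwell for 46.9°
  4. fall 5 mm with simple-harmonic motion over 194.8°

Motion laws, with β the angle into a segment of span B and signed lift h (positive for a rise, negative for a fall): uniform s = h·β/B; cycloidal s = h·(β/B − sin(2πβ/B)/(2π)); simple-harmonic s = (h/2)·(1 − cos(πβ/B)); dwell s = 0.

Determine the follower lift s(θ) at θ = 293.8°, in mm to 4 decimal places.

seg 1 [0°–39.1°] cycloidal, h=19: full span → s += 19 → s = 19.0000
seg 2 [39.1°–118.3°] cycloidal, h=21: full span → s += 21 → s = 40.0000
seg 3 [118.3°–165.2°] dwell: s stays 40.0000
seg 4 [165.2°–360°] simple-harmonic, h=-5: θ=293.8° here. β=128.6, B=194.8. -5/2·(1 − cos(π·0.6602)) = -3.7055 → s = 36.2945

36.2945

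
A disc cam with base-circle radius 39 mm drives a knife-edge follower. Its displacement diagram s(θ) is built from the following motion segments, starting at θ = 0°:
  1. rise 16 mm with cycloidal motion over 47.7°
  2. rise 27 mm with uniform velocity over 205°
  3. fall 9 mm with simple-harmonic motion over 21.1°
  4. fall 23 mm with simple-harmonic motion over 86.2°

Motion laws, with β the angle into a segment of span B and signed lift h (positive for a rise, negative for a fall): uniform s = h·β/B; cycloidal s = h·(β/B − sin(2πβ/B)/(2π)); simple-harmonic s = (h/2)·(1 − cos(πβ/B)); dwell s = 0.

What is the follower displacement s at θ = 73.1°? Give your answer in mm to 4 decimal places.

seg 1 [0°–47.7°] cycloidal, h=16: full span → s += 16 → s = 16.0000
seg 2 [47.7°–252.7°] uniform, h=27: θ=73.1° here. β=25.4, B=205. 27·25.4/205 = 3.3454 → s = 19.3454

19.3454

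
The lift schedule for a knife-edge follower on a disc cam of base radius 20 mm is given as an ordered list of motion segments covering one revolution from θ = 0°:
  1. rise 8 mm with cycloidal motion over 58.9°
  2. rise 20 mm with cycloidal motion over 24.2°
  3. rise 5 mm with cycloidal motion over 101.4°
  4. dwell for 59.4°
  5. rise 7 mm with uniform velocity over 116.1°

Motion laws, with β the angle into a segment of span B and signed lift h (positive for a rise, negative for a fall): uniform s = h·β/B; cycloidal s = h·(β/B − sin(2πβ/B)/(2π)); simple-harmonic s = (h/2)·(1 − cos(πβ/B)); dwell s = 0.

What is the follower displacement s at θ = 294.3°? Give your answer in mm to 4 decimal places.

seg 1 [0°–58.9°] cycloidal, h=8: full span → s += 8 → s = 8.0000
seg 2 [58.9°–83.1°] cycloidal, h=20: full span → s += 20 → s = 28.0000
seg 3 [83.1°–184.5°] cycloidal, h=5: full span → s += 5 → s = 33.0000
seg 4 [184.5°–243.9°] dwell: s stays 33.0000
seg 5 [243.9°–360°] uniform, h=7: θ=294.3° here. β=50.4, B=116.1. 7·50.4/116.1 = 3.0388 → s = 36.0388

36.0388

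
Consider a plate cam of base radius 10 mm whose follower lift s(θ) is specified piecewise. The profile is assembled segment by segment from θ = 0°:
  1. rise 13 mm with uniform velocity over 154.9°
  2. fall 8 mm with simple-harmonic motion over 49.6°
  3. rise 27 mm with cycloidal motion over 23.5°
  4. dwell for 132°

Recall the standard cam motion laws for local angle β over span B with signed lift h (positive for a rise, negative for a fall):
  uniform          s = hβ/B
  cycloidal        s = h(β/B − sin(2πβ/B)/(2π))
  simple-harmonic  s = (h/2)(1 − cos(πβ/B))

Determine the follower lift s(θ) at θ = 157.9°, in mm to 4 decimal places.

seg 1 [0°–154.9°] uniform, h=13: full span → s += 13 → s = 13.0000
seg 2 [154.9°–204.5°] simple-harmonic, h=-8: θ=157.9° here. β=3, B=49.6. -8/2·(1 − cos(π·0.0605)) = -0.0720 → s = 12.9280

12.9280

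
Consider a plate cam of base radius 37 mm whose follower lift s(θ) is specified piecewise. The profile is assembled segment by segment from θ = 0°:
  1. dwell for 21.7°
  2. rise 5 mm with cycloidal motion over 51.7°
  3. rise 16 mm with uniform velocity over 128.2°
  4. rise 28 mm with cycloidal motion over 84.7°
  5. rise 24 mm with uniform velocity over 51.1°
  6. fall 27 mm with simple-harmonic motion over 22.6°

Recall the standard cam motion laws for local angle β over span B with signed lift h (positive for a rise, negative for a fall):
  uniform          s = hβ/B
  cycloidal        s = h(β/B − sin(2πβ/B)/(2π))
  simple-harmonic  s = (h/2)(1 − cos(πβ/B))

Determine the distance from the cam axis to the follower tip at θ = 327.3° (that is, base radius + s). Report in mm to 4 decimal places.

seg 1 [0°–21.7°] dwell: s stays 0.0000
seg 2 [21.7°–73.4°] cycloidal, h=5: full span → s += 5 → s = 5.0000
seg 3 [73.4°–201.6°] uniform, h=16: full span → s += 16 → s = 21.0000
seg 4 [201.6°–286.3°] cycloidal, h=28: full span → s += 28 → s = 49.0000
seg 5 [286.3°–337.4°] uniform, h=24: θ=327.3° here. β=41, B=51.1. 24·41/51.1 = 19.2564 → s = 68.2564
radial distance = base radius + s = 37 + 68.2564 = 105.2564

105.2564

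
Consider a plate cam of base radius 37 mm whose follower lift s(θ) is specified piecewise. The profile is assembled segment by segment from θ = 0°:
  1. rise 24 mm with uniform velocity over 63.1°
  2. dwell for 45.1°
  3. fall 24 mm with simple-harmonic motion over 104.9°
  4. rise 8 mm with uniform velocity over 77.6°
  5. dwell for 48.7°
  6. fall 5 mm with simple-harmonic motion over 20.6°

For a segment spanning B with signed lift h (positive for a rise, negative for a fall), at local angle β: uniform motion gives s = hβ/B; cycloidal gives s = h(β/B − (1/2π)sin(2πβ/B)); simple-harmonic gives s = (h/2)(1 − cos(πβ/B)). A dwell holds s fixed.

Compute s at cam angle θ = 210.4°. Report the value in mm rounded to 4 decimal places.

seg 1 [0°–63.1°] uniform, h=24: full span → s += 24 → s = 24.0000
seg 2 [63.1°–108.2°] dwell: s stays 24.0000
seg 3 [108.2°–213.1°] simple-harmonic, h=-24: θ=210.4° here. β=102.2, B=104.9. -24/2·(1 − cos(π·0.9743)) = -23.9608 → s = 0.0392

0.0392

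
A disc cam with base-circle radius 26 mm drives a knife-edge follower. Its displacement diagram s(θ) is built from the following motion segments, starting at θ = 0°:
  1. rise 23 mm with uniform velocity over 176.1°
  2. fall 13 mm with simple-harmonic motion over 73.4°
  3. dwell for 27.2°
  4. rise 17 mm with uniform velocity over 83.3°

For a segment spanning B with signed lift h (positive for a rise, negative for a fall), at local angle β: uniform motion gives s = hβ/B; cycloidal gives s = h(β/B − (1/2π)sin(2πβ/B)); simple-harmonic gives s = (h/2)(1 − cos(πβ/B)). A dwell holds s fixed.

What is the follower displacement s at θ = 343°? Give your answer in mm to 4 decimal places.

seg 1 [0°–176.1°] uniform, h=23: full span → s += 23 → s = 23.0000
seg 2 [176.1°–249.5°] simple-harmonic, h=-13: full span → s += -13 → s = 10.0000
seg 3 [249.5°–276.7°] dwell: s stays 10.0000
seg 4 [276.7°–360°] uniform, h=17: θ=343° here. β=66.3, B=83.3. 17·66.3/83.3 = 13.5306 → s = 23.5306

23.5306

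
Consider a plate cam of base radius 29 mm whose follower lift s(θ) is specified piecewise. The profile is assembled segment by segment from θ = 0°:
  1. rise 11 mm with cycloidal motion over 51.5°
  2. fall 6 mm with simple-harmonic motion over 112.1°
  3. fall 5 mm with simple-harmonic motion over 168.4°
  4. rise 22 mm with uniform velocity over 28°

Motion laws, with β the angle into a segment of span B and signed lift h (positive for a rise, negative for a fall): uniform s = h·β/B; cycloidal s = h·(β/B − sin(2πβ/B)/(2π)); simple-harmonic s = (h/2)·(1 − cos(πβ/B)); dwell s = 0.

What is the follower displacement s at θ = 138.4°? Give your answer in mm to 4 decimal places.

seg 1 [0°–51.5°] cycloidal, h=11: full span → s += 11 → s = 11.0000
seg 2 [51.5°–163.6°] simple-harmonic, h=-6: θ=138.4° here. β=86.9, B=112.1. -6/2·(1 − cos(π·0.7752)) = -5.2824 → s = 5.7176

5.7176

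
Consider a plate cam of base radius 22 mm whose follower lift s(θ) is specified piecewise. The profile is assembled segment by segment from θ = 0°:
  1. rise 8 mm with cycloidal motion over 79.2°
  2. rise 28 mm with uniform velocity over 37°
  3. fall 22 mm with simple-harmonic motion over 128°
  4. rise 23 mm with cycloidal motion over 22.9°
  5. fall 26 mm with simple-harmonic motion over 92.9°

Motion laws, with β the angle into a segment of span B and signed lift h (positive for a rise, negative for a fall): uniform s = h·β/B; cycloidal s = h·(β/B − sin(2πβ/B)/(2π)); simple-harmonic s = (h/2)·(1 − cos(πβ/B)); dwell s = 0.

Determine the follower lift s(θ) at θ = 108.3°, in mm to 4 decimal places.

seg 1 [0°–79.2°] cycloidal, h=8: full span → s += 8 → s = 8.0000
seg 2 [79.2°–116.2°] uniform, h=28: θ=108.3° here. β=29.1, B=37. 28·29.1/37 = 22.0216 → s = 30.0216

30.0216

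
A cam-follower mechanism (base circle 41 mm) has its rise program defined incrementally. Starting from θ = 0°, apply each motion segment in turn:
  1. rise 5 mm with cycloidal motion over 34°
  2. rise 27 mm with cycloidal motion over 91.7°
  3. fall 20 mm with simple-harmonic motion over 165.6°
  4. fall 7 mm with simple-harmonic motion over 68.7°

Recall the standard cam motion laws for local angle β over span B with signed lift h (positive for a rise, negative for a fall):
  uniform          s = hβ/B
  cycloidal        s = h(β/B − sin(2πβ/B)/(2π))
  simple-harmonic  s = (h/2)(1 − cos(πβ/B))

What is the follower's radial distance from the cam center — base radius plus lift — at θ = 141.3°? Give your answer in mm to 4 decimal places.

seg 1 [0°–34°] cycloidal, h=5: full span → s += 5 → s = 5.0000
seg 2 [34°–125.7°] cycloidal, h=27: full span → s += 27 → s = 32.0000
seg 3 [125.7°–291.3°] simple-harmonic, h=-20: θ=141.3° here. β=15.6, B=165.6. -20/2·(1 − cos(π·0.0942)) = -0.4347 → s = 31.5653
radial distance = base radius + s = 41 + 31.5653 = 72.5653

72.5653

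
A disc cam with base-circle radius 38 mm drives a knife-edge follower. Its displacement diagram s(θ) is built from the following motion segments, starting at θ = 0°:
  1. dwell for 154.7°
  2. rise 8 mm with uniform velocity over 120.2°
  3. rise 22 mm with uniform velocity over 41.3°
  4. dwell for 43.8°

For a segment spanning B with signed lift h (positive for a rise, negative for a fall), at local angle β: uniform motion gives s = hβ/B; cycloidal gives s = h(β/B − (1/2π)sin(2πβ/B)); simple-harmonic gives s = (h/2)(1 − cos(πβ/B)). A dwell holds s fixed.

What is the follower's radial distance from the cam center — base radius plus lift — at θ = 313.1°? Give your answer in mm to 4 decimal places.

seg 1 [0°–154.7°] dwell: s stays 0.0000
seg 2 [154.7°–274.9°] uniform, h=8: full span → s += 8 → s = 8.0000
seg 3 [274.9°–316.2°] uniform, h=22: θ=313.1° here. β=38.2, B=41.3. 22·38.2/41.3 = 20.3487 → s = 28.3487
radial distance = base radius + s = 38 + 28.3487 = 66.3487

66.3487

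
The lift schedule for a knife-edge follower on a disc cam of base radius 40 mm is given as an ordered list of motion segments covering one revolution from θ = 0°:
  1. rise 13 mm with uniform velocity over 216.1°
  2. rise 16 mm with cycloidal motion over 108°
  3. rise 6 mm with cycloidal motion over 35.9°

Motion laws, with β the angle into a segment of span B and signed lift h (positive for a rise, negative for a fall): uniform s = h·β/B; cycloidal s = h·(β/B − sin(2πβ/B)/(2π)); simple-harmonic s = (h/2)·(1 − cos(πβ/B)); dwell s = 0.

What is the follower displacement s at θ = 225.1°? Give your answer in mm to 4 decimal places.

seg 1 [0°–216.1°] uniform, h=13: full span → s += 13 → s = 13.0000
seg 2 [216.1°–324.1°] cycloidal, h=16: θ=225.1° here. β=9, B=108. 16·(0.0833 − sin(2π·0.0833)/(2π)) = 0.0601 → s = 13.0601

13.0601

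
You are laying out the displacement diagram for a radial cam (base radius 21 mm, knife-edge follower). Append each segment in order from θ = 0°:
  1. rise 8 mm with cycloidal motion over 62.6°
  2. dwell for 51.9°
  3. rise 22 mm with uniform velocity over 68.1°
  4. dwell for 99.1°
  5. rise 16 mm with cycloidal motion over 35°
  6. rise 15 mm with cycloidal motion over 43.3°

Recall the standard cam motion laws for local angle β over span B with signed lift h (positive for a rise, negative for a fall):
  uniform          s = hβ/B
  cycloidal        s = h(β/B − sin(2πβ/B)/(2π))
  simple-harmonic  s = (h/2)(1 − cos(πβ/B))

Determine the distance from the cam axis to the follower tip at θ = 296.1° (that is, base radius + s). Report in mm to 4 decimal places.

seg 1 [0°–62.6°] cycloidal, h=8: full span → s += 8 → s = 8.0000
seg 2 [62.6°–114.5°] dwell: s stays 8.0000
seg 3 [114.5°–182.6°] uniform, h=22: full span → s += 22 → s = 30.0000
seg 4 [182.6°–281.7°] dwell: s stays 30.0000
seg 5 [281.7°–316.7°] cycloidal, h=16: θ=296.1° here. β=14.4, B=35. 16·(0.4114 − sin(2π·0.4114)/(2π)) = 5.2377 → s = 35.2377
radial distance = base radius + s = 21 + 35.2377 = 56.2377

56.2377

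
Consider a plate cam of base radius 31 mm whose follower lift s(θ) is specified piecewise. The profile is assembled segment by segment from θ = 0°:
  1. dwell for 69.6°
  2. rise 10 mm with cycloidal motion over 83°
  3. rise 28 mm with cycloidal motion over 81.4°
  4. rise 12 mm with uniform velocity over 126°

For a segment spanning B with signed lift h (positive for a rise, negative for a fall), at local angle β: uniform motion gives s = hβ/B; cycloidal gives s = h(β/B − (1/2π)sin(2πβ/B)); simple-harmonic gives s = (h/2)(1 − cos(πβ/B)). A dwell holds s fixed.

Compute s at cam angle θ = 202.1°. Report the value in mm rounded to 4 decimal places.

seg 1 [0°–69.6°] dwell: s stays 0.0000
seg 2 [69.6°–152.6°] cycloidal, h=10: full span → s += 10 → s = 10.0000
seg 3 [152.6°–234°] cycloidal, h=28: θ=202.1° here. β=49.5, B=81.4. 28·(0.6081 − sin(2π·0.6081)/(2π)) = 19.8266 → s = 29.8266

29.8266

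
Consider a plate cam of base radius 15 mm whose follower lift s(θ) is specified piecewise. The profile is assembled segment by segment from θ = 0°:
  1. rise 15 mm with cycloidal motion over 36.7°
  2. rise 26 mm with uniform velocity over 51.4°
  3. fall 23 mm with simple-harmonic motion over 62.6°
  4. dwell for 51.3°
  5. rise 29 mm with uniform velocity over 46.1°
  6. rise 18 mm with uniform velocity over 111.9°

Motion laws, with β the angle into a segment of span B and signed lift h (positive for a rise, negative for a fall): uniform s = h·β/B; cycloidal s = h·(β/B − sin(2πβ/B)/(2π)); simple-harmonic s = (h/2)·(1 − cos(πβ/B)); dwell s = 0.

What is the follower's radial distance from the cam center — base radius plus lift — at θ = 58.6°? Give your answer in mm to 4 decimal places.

seg 1 [0°–36.7°] cycloidal, h=15: full span → s += 15 → s = 15.0000
seg 2 [36.7°–88.1°] uniform, h=26: θ=58.6° here. β=21.9, B=51.4. 26·21.9/51.4 = 11.0778 → s = 26.0778
radial distance = base radius + s = 15 + 26.0778 = 41.0778

41.0778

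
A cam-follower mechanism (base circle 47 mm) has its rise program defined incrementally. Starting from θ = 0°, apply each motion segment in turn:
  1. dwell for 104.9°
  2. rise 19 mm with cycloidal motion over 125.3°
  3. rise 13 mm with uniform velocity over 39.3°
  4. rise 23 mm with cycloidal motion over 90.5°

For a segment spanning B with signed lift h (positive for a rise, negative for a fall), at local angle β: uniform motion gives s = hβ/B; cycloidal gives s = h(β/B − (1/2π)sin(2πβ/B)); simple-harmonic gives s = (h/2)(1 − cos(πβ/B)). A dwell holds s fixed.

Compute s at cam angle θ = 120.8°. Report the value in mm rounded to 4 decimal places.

seg 1 [0°–104.9°] dwell: s stays 0.0000
seg 2 [104.9°–230.2°] cycloidal, h=19: θ=120.8° here. β=15.9, B=125.3. 19·(0.1269 − sin(2π·0.1269)/(2π)) = 0.2474 → s = 0.2474

0.2474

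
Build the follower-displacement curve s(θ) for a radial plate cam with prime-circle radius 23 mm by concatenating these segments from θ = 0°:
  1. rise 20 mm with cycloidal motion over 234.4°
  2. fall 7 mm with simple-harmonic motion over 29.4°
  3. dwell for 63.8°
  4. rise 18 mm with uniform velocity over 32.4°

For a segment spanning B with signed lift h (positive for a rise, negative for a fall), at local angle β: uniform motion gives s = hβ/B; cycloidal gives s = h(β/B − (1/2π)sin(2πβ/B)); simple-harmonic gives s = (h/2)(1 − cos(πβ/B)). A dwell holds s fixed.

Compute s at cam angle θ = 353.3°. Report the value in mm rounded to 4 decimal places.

seg 1 [0°–234.4°] cycloidal, h=20: full span → s += 20 → s = 20.0000
seg 2 [234.4°–263.8°] simple-harmonic, h=-7: full span → s += -7 → s = 13.0000
seg 3 [263.8°–327.6°] dwell: s stays 13.0000
seg 4 [327.6°–360°] uniform, h=18: θ=353.3° here. β=25.7, B=32.4. 18·25.7/32.4 = 14.2778 → s = 27.2778

27.2778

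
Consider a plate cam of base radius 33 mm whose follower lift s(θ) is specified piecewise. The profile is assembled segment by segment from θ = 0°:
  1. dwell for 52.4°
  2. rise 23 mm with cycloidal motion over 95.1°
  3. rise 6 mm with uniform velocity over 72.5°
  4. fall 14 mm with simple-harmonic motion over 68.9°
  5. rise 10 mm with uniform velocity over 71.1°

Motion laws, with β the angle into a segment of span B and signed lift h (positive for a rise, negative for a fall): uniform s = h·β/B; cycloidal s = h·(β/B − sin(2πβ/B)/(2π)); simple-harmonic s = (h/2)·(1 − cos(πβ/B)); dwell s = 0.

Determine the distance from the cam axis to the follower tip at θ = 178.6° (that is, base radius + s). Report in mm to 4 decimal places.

seg 1 [0°–52.4°] dwell: s stays 0.0000
seg 2 [52.4°–147.5°] cycloidal, h=23: full span → s += 23 → s = 23.0000
seg 3 [147.5°–220°] uniform, h=6: θ=178.6° here. β=31.1, B=72.5. 6·31.1/72.5 = 2.5738 → s = 25.5738
radial distance = base radius + s = 33 + 25.5738 = 58.5738

58.5738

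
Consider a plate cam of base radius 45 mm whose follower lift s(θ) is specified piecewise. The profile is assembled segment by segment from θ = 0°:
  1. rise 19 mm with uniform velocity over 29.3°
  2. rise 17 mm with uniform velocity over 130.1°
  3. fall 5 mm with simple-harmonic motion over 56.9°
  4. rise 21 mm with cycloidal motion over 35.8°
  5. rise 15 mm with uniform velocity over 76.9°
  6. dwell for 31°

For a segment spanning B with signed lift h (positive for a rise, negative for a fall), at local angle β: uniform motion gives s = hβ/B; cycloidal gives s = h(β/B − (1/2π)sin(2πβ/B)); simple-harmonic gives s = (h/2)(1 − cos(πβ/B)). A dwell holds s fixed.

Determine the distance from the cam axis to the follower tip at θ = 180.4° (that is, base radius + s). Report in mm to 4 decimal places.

seg 1 [0°–29.3°] uniform, h=19: full span → s += 19 → s = 19.0000
seg 2 [29.3°–159.4°] uniform, h=17: full span → s += 17 → s = 36.0000
seg 3 [159.4°–216.3°] simple-harmonic, h=-5: θ=180.4° here. β=21, B=56.9. -5/2·(1 − cos(π·0.3691)) = -1.5004 → s = 34.4996
radial distance = base radius + s = 45 + 34.4996 = 79.4996

79.4996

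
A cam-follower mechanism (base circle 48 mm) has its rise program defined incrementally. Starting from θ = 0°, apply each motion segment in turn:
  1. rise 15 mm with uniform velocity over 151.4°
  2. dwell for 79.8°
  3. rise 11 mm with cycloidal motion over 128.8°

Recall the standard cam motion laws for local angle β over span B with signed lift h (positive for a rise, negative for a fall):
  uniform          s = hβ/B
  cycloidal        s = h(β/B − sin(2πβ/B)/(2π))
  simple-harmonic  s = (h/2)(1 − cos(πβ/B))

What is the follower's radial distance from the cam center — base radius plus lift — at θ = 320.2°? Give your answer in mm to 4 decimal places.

seg 1 [0°–151.4°] uniform, h=15: full span → s += 15 → s = 15.0000
seg 2 [151.4°–231.2°] dwell: s stays 15.0000
seg 3 [231.2°–360°] cycloidal, h=11: θ=320.2° here. β=89, B=128.8. 11·(0.6910 − sin(2π·0.6910)/(2π)) = 9.2327 → s = 24.2327
radial distance = base radius + s = 48 + 24.2327 = 72.2327

72.2327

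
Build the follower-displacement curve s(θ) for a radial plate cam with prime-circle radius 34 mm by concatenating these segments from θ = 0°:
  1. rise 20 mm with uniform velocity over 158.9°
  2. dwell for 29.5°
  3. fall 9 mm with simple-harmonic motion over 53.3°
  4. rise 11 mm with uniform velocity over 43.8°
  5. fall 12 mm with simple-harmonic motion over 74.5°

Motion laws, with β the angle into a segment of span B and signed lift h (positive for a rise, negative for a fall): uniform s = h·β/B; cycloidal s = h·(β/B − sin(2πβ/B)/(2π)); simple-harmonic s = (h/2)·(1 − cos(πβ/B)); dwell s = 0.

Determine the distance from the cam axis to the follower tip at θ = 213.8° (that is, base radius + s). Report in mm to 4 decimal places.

seg 1 [0°–158.9°] uniform, h=20: full span → s += 20 → s = 20.0000
seg 2 [158.9°–188.4°] dwell: s stays 20.0000
seg 3 [188.4°–241.7°] simple-harmonic, h=-9: θ=213.8° here. β=25.4, B=53.3. -9/2·(1 − cos(π·0.4765)) = -4.1688 → s = 15.8312
radial distance = base radius + s = 34 + 15.8312 = 49.8312

49.8312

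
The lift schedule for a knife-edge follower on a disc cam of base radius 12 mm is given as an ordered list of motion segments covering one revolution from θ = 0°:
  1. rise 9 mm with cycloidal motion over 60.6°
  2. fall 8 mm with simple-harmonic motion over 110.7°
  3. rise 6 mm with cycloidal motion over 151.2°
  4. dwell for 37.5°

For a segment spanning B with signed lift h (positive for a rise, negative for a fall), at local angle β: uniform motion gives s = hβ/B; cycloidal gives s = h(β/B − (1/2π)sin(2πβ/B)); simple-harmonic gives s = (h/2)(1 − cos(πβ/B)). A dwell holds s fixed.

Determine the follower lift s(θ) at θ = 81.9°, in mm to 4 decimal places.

seg 1 [0°–60.6°] cycloidal, h=9: full span → s += 9 → s = 9.0000
seg 2 [60.6°–171.3°] simple-harmonic, h=-8: θ=81.9° here. β=21.3, B=110.7. -8/2·(1 − cos(π·0.1924)) = -0.7088 → s = 8.2912

8.2912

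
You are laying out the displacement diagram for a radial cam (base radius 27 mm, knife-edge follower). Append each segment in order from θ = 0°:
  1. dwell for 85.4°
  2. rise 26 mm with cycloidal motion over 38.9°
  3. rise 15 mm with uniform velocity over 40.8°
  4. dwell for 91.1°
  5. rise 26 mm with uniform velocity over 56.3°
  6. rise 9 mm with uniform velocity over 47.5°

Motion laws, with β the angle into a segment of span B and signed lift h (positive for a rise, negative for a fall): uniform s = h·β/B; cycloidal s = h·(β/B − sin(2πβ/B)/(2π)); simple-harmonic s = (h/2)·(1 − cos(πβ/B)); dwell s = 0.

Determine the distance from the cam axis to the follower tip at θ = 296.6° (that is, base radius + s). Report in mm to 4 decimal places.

seg 1 [0°–85.4°] dwell: s stays 0.0000
seg 2 [85.4°–124.3°] cycloidal, h=26: full span → s += 26 → s = 26.0000
seg 3 [124.3°–165.1°] uniform, h=15: full span → s += 15 → s = 41.0000
seg 4 [165.1°–256.2°] dwell: s stays 41.0000
seg 5 [256.2°–312.5°] uniform, h=26: θ=296.6° here. β=40.4, B=56.3. 26·40.4/56.3 = 18.6572 → s = 59.6572
radial distance = base radius + s = 27 + 59.6572 = 86.6572

86.6572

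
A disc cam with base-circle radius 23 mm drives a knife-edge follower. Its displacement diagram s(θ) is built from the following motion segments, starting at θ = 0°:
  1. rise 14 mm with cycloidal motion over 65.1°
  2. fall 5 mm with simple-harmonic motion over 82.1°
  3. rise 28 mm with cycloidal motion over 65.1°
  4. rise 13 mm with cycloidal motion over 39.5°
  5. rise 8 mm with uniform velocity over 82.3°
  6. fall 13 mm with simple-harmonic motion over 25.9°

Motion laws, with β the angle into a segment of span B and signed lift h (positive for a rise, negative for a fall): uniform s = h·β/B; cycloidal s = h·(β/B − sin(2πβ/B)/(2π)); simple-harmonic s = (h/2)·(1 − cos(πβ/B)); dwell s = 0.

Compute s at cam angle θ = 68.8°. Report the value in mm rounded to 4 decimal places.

seg 1 [0°–65.1°] cycloidal, h=14: full span → s += 14 → s = 14.0000
seg 2 [65.1°–147.2°] simple-harmonic, h=-5: θ=68.8° here. β=3.7, B=82.1. -5/2·(1 − cos(π·0.0451)) = -0.0250 → s = 13.9750

13.9750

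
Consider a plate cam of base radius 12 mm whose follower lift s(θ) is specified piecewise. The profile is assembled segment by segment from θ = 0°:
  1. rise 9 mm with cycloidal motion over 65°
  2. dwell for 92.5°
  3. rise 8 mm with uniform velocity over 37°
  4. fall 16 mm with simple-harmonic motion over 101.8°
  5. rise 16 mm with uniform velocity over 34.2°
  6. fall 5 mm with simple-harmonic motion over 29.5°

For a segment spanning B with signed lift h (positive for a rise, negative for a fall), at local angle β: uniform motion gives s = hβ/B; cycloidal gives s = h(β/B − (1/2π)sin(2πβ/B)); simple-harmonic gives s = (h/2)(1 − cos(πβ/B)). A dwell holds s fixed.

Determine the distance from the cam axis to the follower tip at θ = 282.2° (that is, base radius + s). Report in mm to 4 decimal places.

seg 1 [0°–65°] cycloidal, h=9: full span → s += 9 → s = 9.0000
seg 2 [65°–157.5°] dwell: s stays 9.0000
seg 3 [157.5°–194.5°] uniform, h=8: full span → s += 8 → s = 17.0000
seg 4 [194.5°–296.3°] simple-harmonic, h=-16: θ=282.2° here. β=87.7, B=101.8. -16/2·(1 − cos(π·0.8615)) = -15.2545 → s = 1.7455
radial distance = base radius + s = 12 + 1.7455 = 13.7455

13.7455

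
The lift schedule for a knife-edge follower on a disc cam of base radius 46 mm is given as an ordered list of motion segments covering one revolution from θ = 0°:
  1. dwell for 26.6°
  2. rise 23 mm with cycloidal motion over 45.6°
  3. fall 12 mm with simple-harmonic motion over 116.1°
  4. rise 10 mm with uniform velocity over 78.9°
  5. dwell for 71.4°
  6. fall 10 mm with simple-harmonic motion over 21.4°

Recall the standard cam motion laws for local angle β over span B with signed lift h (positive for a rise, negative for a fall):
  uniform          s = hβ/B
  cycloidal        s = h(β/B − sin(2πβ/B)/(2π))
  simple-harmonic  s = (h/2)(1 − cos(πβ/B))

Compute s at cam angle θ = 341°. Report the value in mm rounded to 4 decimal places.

seg 1 [0°–26.6°] dwell: s stays 0.0000
seg 2 [26.6°–72.2°] cycloidal, h=23: full span → s += 23 → s = 23.0000
seg 3 [72.2°–188.3°] simple-harmonic, h=-12: full span → s += -12 → s = 11.0000
seg 4 [188.3°–267.2°] uniform, h=10: full span → s += 10 → s = 21.0000
seg 5 [267.2°–338.6°] dwell: s stays 21.0000
seg 6 [338.6°–360°] simple-harmonic, h=-10: θ=341° here. β=2.4, B=21.4. -10/2·(1 − cos(π·0.1121)) = -0.3071 → s = 20.6929

20.6929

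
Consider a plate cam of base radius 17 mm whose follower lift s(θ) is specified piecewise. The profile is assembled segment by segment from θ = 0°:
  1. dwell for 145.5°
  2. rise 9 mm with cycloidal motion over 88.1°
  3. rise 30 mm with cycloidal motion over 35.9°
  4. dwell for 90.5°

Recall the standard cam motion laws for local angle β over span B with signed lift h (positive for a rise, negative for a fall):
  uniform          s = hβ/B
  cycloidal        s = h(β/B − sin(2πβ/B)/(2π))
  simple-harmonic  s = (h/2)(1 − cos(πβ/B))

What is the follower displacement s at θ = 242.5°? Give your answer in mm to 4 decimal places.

seg 1 [0°–145.5°] dwell: s stays 0.0000
seg 2 [145.5°–233.6°] cycloidal, h=9: full span → s += 9 → s = 9.0000
seg 3 [233.6°–269.5°] cycloidal, h=30: θ=242.5° here. β=8.9, B=35.9. 30·(0.2479 − sin(2π·0.2479)/(2π)) = 2.6631 → s = 11.6631

11.6631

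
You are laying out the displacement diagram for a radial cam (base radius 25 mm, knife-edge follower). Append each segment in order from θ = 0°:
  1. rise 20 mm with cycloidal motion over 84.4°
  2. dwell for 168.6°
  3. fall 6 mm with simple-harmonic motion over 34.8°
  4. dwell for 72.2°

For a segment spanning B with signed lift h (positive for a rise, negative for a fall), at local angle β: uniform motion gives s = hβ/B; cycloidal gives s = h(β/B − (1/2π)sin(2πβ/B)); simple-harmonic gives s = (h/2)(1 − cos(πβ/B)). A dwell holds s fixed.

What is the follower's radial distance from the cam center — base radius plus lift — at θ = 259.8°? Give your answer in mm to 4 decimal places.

seg 1 [0°–84.4°] cycloidal, h=20: full span → s += 20 → s = 20.0000
seg 2 [84.4°–253°] dwell: s stays 20.0000
seg 3 [253°–287.8°] simple-harmonic, h=-6: θ=259.8° here. β=6.8, B=34.8. -6/2·(1 − cos(π·0.1954)) = -0.5477 → s = 19.4523
radial distance = base radius + s = 25 + 19.4523 = 44.4523

44.4523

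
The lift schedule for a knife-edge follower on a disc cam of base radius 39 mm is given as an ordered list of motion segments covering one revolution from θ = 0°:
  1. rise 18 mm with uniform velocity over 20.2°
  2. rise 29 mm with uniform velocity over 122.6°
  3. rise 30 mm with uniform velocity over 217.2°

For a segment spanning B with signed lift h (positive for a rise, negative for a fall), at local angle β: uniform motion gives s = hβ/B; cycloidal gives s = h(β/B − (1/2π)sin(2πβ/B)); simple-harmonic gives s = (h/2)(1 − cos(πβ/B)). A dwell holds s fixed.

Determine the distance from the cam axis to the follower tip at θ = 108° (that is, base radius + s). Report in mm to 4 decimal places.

seg 1 [0°–20.2°] uniform, h=18: full span → s += 18 → s = 18.0000
seg 2 [20.2°–142.8°] uniform, h=29: θ=108° here. β=87.8, B=122.6. 29·87.8/122.6 = 20.7684 → s = 38.7684
radial distance = base radius + s = 39 + 38.7684 = 77.7684

77.7684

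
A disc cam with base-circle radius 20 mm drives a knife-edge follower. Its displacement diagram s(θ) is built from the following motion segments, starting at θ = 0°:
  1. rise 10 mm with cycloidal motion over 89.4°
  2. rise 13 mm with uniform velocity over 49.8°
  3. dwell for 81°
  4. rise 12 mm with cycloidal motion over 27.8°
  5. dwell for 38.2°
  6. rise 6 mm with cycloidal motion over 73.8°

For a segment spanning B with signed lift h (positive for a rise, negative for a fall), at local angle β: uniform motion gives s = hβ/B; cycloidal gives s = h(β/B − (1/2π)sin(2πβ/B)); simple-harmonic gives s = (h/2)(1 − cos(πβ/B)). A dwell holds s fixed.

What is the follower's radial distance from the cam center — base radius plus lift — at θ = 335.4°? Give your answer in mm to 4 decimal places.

seg 1 [0°–89.4°] cycloidal, h=10: full span → s += 10 → s = 10.0000
seg 2 [89.4°–139.2°] uniform, h=13: full span → s += 13 → s = 23.0000
seg 3 [139.2°–220.2°] dwell: s stays 23.0000
seg 4 [220.2°–248°] cycloidal, h=12: full span → s += 12 → s = 35.0000
seg 5 [248°–286.2°] dwell: s stays 35.0000
seg 6 [286.2°–360°] cycloidal, h=6: θ=335.4° here. β=49.2, B=73.8. 6·(0.6667 − sin(2π·0.6667)/(2π)) = 4.8270 → s = 39.8270
radial distance = base radius + s = 20 + 39.8270 = 59.8270

59.8270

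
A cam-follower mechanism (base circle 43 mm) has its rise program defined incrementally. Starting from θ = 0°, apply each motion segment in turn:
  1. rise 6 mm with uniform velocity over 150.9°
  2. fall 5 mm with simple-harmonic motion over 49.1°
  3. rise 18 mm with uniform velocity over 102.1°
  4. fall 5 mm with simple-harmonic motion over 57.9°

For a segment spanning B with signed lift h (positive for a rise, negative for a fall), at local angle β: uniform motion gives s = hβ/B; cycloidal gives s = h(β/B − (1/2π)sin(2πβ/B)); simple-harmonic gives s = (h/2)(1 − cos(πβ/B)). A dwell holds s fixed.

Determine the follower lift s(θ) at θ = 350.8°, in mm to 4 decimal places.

seg 1 [0°–150.9°] uniform, h=6: full span → s += 6 → s = 6.0000
seg 2 [150.9°–200°] simple-harmonic, h=-5: full span → s += -5 → s = 1.0000
seg 3 [200°–302.1°] uniform, h=18: full span → s += 18 → s = 19.0000
seg 4 [302.1°–360°] simple-harmonic, h=-5: θ=350.8° here. β=48.7, B=57.9. -5/2·(1 − cos(π·0.8411)) = -4.6949 → s = 14.3051

14.3051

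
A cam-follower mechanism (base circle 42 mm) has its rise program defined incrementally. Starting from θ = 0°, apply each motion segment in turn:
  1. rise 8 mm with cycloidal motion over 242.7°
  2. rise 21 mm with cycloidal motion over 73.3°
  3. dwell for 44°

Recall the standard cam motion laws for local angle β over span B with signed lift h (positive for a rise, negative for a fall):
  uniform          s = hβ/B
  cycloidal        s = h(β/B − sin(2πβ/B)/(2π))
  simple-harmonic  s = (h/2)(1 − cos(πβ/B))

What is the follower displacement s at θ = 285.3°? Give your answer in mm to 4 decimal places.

seg 1 [0°–242.7°] cycloidal, h=8: full span → s += 8 → s = 8.0000
seg 2 [242.7°–316°] cycloidal, h=21: θ=285.3° here. β=42.6, B=73.3. 21·(0.5812 − sin(2π·0.5812)/(2π)) = 13.8363 → s = 21.8363

21.8363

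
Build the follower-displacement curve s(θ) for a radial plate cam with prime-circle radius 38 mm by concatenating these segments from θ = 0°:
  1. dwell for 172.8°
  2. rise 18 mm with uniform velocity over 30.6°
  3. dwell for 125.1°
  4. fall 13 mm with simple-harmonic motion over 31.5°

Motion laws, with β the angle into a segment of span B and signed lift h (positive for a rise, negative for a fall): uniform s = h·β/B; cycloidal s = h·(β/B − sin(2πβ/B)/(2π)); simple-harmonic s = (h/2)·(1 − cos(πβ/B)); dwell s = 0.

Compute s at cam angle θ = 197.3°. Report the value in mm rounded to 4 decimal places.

seg 1 [0°–172.8°] dwell: s stays 0.0000
seg 2 [172.8°–203.4°] uniform, h=18: θ=197.3° here. β=24.5, B=30.6. 18·24.5/30.6 = 14.4118 → s = 14.4118

14.4118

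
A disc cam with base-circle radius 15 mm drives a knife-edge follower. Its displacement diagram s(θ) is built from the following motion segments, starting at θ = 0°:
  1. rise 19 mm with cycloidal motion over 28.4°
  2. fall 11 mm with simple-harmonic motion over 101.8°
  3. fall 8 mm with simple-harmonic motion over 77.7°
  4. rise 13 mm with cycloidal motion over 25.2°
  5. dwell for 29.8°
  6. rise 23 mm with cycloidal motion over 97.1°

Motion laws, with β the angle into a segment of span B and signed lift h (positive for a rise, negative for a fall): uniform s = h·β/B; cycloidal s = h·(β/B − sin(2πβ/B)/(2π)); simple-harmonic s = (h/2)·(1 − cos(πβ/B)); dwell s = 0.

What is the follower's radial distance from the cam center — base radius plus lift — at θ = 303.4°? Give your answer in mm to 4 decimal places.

seg 1 [0°–28.4°] cycloidal, h=19: full span → s += 19 → s = 19.0000
seg 2 [28.4°–130.2°] simple-harmonic, h=-11: full span → s += -11 → s = 8.0000
seg 3 [130.2°–207.9°] simple-harmonic, h=-8: full span → s += -8 → s = 0.0000
seg 4 [207.9°–233.1°] cycloidal, h=13: full span → s += 13 → s = 13.0000
seg 5 [233.1°–262.9°] dwell: s stays 13.0000
seg 6 [262.9°–360°] cycloidal, h=23: θ=303.4° here. β=40.5, B=97.1. 23·(0.4171 − sin(2π·0.4171)/(2π)) = 7.7715 → s = 20.7715
radial distance = base radius + s = 15 + 20.7715 = 35.7715

35.7715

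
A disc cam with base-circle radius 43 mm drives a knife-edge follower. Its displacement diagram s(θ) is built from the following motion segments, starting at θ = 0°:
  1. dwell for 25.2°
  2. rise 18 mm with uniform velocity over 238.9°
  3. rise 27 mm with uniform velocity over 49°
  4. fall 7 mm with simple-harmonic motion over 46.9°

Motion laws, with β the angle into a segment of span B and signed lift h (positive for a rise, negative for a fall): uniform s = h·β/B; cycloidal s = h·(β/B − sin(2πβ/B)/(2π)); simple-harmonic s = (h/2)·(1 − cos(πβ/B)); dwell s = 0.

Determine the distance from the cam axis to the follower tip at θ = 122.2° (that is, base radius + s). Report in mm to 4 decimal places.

seg 1 [0°–25.2°] dwell: s stays 0.0000
seg 2 [25.2°–264.1°] uniform, h=18: θ=122.2° here. β=97, B=238.9. 18·97/238.9 = 7.3085 → s = 7.3085
radial distance = base radius + s = 43 + 7.3085 = 50.3085

50.3085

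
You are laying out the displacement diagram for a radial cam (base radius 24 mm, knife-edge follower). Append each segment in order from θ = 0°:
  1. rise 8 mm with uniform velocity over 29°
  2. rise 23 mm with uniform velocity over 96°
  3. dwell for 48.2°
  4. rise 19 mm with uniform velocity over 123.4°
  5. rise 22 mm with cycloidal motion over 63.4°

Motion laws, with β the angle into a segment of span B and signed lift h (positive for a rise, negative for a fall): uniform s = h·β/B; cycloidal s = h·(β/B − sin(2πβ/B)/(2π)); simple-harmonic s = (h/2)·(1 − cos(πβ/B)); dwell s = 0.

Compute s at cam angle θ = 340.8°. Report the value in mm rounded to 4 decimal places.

seg 1 [0°–29°] uniform, h=8: full span → s += 8 → s = 8.0000
seg 2 [29°–125°] uniform, h=23: full span → s += 23 → s = 31.0000
seg 3 [125°–173.2°] dwell: s stays 31.0000
seg 4 [173.2°–296.6°] uniform, h=19: full span → s += 19 → s = 50.0000
seg 5 [296.6°–360°] cycloidal, h=22: θ=340.8° here. β=44.2, B=63.4. 22·(0.6972 − sin(2π·0.6972)/(2π)) = 18.6477 → s = 68.6477

68.6477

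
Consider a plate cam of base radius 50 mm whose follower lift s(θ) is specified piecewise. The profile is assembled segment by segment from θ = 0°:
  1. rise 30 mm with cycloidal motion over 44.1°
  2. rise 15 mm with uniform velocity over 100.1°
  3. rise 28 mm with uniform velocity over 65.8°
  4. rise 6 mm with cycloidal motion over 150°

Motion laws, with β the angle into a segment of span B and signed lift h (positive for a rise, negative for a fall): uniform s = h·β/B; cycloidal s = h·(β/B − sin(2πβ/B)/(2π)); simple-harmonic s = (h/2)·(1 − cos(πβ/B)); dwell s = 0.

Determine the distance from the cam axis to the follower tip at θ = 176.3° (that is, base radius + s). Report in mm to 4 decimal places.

seg 1 [0°–44.1°] cycloidal, h=30: full span → s += 30 → s = 30.0000
seg 2 [44.1°–144.2°] uniform, h=15: full span → s += 15 → s = 45.0000
seg 3 [144.2°–210°] uniform, h=28: θ=176.3° here. β=32.1, B=65.8. 28·32.1/65.8 = 13.6596 → s = 58.6596
radial distance = base radius + s = 50 + 58.6596 = 108.6596

108.6596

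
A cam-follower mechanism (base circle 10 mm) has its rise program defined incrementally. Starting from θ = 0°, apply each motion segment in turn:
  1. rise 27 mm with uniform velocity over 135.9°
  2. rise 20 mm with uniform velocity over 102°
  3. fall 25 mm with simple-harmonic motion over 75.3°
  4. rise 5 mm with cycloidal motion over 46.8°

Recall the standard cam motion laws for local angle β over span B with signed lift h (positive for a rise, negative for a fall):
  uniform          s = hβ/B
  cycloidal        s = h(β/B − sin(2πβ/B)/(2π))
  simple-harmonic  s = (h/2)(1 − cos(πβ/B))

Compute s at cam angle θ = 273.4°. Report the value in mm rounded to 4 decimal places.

seg 1 [0°–135.9°] uniform, h=27: full span → s += 27 → s = 27.0000
seg 2 [135.9°–237.9°] uniform, h=20: full span → s += 20 → s = 47.0000
seg 3 [237.9°–313.2°] simple-harmonic, h=-25: θ=273.4° here. β=35.5, B=75.3. -25/2·(1 − cos(π·0.4714)) = -11.3803 → s = 35.6197

35.6197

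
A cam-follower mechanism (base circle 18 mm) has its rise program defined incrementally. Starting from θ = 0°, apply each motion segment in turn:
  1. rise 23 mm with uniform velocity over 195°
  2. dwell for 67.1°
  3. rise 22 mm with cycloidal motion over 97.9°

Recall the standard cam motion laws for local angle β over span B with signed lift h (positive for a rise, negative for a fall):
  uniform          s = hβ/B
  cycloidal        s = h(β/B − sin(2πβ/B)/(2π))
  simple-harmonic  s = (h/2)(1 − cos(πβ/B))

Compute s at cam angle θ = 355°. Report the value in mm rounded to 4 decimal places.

seg 1 [0°–195°] uniform, h=23: full span → s += 23 → s = 23.0000
seg 2 [195°–262.1°] dwell: s stays 23.0000
seg 3 [262.1°–360°] cycloidal, h=22: θ=355° here. β=92.9, B=97.9. 22·(0.9489 − sin(2π·0.9489)/(2π)) = 21.9808 → s = 44.9808

44.9808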